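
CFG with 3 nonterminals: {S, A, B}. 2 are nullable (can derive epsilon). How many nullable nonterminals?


Nonterminals: {S, A, B}
A nonterminal is nullable if it can derive epsilon
Counting nullable nonterminals: 2
Total nullable = 2

2


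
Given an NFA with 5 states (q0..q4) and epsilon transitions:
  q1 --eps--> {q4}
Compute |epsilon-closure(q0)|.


Starting from q0
Initialize closure = {q0}
q0 has no outgoing epsilon transitions -> nothing to add
Final closure: {q0}
Size = 1

1


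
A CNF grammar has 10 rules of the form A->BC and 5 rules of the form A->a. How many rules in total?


CNF allows two rule forms:
  A -> BC (binary): 10 rules
  A -> a (terminal): 5 rules
Total = 10 + 5 = 15

15


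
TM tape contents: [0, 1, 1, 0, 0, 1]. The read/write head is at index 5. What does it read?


Tape: [0, 1, 1, 0, 0, 1]
Positions: 0 1 2 3 4 5
Values:    0 1 1 0 0 1
Head at position 5
tape[5] = 1

1


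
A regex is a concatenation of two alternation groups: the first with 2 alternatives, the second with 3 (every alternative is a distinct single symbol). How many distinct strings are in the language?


First group: 2 alternatives
Second group: 3 alternatives
Concatenation: each choice from group 1 pairs with each from group 2
Total = 2 x 3 = 6

6


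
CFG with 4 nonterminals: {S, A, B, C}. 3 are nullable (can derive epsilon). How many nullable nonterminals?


Nonterminals: {S, A, B, C}
A nonterminal is nullable if it can derive epsilon
Counting nullable nonterminals: 3
Total nullable = 3

3


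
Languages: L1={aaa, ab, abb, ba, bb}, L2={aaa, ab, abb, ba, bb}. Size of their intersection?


L1 = {aaa, ab, abb, ba, bb}
L2 = {aaa, ab, abb, ba, bb}
Checking each string in L1 against L2:
  'aaa': in L2? Yes
  'ab': in L2? Yes
  'abb': in L2? Yes
  'ba': in L2? Yes
  'bb': in L2? Yes
Intersection = {aaa, ab, abb, ba, bb}
|L1 ∩ L2| = 5

5


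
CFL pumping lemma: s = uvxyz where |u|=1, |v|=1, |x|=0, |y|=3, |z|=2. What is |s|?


|s| = |u| + |v| + |x| + |y| + |z|
= 1 + 1 + 0 + 3 + 2
= 2 + 0 + 5
= 2 + 5
= 7

7


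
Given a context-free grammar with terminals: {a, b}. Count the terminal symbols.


Terminal symbols: a, b
Counting each: a (#1), b (#2)
Total = 2

2


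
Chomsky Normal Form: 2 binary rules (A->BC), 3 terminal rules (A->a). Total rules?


CNF allows two rule forms:
  A -> BC (binary): 2 rules
  A -> a (terminal): 3 rules
Total = 2 + 3 = 5

5


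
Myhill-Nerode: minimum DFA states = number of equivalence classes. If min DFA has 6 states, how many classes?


Myhill-Nerode theorem:
Number of equivalence classes = number of states in minimal DFA
Minimal DFA states = 6
Therefore equivalence classes = 6

6


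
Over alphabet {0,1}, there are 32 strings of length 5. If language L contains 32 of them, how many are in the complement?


Alphabet: {0,1}
String length: 5
Total strings of length 5 = 2^5 = 32
Strings in L = 32
Complement = total - |L|
= 32 - 32
= 0

0


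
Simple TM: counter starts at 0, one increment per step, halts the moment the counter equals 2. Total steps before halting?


Counter starts at 0. Counting sequence:
  Step 1: counter = 1
  Step 2: counter = 2
Counter reached 2 -> halt
Total steps = 2

2


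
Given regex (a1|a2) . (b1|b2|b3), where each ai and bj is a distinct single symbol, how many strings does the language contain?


First group: 2 alternatives
Second group: 3 alternatives
Concatenation: each choice from group 1 pairs with each from group 2
Total = 2 x 3 = 6

6


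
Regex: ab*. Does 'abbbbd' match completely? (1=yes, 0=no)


Pattern: ab*
String: 'abbbbd'
Pattern requires: exactly one 'a' followed by zero or more 'b's
First char is 'a' -> OK
Rest 'bbbbd': all b's? No
Result: 0

0


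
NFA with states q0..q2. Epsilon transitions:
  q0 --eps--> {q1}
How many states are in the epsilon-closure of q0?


Starting from q0
Initialize closure = {q0}
Follow epsilon from q0 -> add q1
Final closure: {q0, q1}
Size = 2

2


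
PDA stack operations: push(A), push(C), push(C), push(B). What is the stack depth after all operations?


Tracing stack operations:
  push(A) -> stack = [A], depth=1
  push(C) -> stack = [A,C], depth=2
  push(C) -> stack = [A,C,C], depth=3
  push(B) -> stack = [A,C,C,B], depth=4
Final depth = 4

4


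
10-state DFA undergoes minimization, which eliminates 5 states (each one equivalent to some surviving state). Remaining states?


Original DFA: 10 states
Redundant states removed: 5
Minimized states = original - removed
= 10 - 5
= 5

5


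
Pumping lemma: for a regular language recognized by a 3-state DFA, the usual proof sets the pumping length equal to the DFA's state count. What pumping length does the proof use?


Pumping lemma for regular languages (standard proof):
Take p = |Q|, the number of DFA states.
Any string of length >= |Q| passes through |Q|+1 states while reading its first |Q| symbols,
so by pigeonhole some state repeats, giving the loop that can be pumped.
Here |Q| = 3
Therefore the proof uses p = 3

3


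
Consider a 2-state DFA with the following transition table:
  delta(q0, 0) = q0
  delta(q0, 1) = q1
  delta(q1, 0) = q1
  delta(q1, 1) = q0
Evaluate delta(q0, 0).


Looking up transition function:
delta(q0, 0) in the table
Row: q0, Column: 0
Result: q0

q0


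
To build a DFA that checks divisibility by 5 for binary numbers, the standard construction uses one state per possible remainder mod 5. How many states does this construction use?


Divisibility by 5 is tracked via the remainder mod 5: 0, 1, ..., 4
The construction assigns one state to each remainder
Number of remainders = 5

5


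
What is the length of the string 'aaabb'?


String: 'aaabb'
Counting characters:
  'a' appears 3 time(s)
  'b' appears 2 time(s)
Total length = 3 + 2 = 5

5


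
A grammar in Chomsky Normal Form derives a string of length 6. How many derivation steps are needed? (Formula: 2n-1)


Chomsky Normal Form derivation:
String length n = 6
Each step either:
  - Splits a nonterminal into two (n-1 such steps)
  - Converts a nonterminal to terminal (n such steps)
Total = (n-1) + n = 2n - 1
= 2(6) - 1
= 12 - 1
= 11

11


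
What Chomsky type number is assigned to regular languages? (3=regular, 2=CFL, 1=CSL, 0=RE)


Chomsky hierarchy levels:
  Type 3: Regular (DFA/NFA/regex)
  Type 2: Context-free (PDA)
  Type 1: Context-sensitive
  Type 0: Recursively enumerable (TM)
'regular' corresponds to Type 3

3


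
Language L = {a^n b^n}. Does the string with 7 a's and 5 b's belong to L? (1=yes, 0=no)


Language requires equal numbers of a's and b's
PDA pushes for each 'a', pops for each 'b'
Number of a's = 7
Number of b's = 5
7 != 5 -> Reject

0


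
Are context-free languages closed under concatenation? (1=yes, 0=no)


CFL closure properties:
  Closed under: union, concatenation, Kleene star
  NOT closed under: intersection, complement
Operation 'concatenation' is in closed list -> Yes (closed)

1


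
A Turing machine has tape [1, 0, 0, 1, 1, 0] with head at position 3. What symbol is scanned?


Tape: [1, 0, 0, 1, 1, 0]
Positions: 0 1 2 3 4 5
Values:    1 0 0 1 1 0
Head at position 3
tape[3] = 1

1


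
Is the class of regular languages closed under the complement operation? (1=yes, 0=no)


Regular languages are closed under:
- Union (DFA product construction)
- Intersection (DFA product construction)
- Complement (swap accept/reject states)
- Concatenation (NFA construction)
- Kleene star (NFA construction)
complement is in this list
Therefore: closed

1


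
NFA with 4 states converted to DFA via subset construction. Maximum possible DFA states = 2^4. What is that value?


NFA has 4 states
Subset construction: each DFA state = subset of NFA states
Maximum subsets = 2^4
2^4 = 16

16


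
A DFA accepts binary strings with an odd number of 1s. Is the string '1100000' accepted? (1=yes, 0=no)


DFA has 2 states: q_even (start, accept=no) and q_odd
Processing string '1100000' character by character:
  Position 0: read '1', 1-count=1 -> q_odd
  Position 1: read '1', 1-count=2 -> q_even
  Position 2: read '0', 1-count=2 -> q_even (no change)
  Position 3: read '0', 1-count=2 -> q_even (no change)
  Position 4: read '0', 1-count=2 -> q_even (no change)
  Position 5: read '0', 1-count=2 -> q_even (no change)
  Position 6: read '0', 1-count=2 -> q_even (no change)
Final state: q_even, total 1s = 2 (even); the DFA requires an odd count -> reject

0


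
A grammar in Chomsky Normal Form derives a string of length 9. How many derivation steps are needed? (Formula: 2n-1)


Chomsky Normal Form derivation:
String length n = 9
Each step either:
  - Splits a nonterminal into two (n-1 such steps)
  - Converts a nonterminal to terminal (n such steps)
Total = (n-1) + n = 2n - 1
= 2(9) - 1
= 18 - 1
= 17

17


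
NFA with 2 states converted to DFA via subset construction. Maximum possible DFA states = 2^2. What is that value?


NFA has 2 states
Subset construction: each DFA state = subset of NFA states
Maximum subsets = 2^2
2^2 = 4

4


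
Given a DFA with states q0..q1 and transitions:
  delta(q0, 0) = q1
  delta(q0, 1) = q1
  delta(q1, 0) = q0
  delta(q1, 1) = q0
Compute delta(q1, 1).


Looking up transition function:
delta(q1, 1) in the table
Row: q1, Column: 1
Result: q0

q0


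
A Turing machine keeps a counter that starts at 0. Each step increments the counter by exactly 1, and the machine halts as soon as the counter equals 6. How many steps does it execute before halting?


Counter starts at 0. Counting sequence:
  Step 1: counter = 1
  Step 2: counter = 2
  Step 3: counter = 3
  Step 4: counter = 4
  Step 5: counter = 5
  Step 6: counter = 6
Counter reached 6 -> halt
Total steps = 6

6


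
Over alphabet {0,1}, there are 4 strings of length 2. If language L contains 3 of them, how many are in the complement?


Alphabet: {0,1}
String length: 2
Total strings of length 2 = 2^2 = 4
Strings in L = 3
Complement = total - |L|
= 4 - 3
= 1

1


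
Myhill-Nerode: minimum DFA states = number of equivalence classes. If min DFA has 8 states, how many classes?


Myhill-Nerode theorem:
Number of equivalence classes = number of states in minimal DFA
Minimal DFA states = 8
Therefore equivalence classes = 8

8


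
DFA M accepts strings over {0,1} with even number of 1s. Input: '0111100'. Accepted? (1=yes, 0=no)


DFA has 2 states: q_even (start, accept=yes) and q_odd
Processing string '0111100' character by character:
  Position 0: read '0', 1-count=0 -> q_even (no change)
  Position 1: read '1', 1-count=1 -> q_odd
  Position 2: read '1', 1-count=2 -> q_even
  Position 3: read '1', 1-count=3 -> q_odd
  Position 4: read '1', 1-count=4 -> q_even
  Position 5: read '0', 1-count=4 -> q_even (no change)
  Position 6: read '0', 1-count=4 -> q_even (no change)
Final state: q_even, total 1s = 4 (even); the DFA requires an even count -> accept

1


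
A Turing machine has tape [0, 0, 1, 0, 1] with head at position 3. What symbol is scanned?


Tape: [0, 0, 1, 0, 1]
Positions: 0 1 2 3 4
Values:    0 0 1 0 1
Head at position 3
tape[3] = 0

0


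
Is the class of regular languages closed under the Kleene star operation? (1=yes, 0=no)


Regular languages are closed under:
- Union (DFA product construction)
- Intersection (DFA product construction)
- Complement (swap accept/reject states)
- Concatenation (NFA construction)
- Kleene star (NFA construction)
Kleene star is in this list
Therefore: closed

1


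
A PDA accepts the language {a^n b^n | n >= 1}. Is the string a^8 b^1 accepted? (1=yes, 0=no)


Language requires equal numbers of a's and b's
PDA pushes for each 'a', pops for each 'b'
Number of a's = 8
Number of b's = 1
8 != 1 -> Reject

0


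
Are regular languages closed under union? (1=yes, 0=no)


Regular languages are closed under all standard operations:
- Union: Yes (product construction)
- Intersection: Yes (product construction)
- Complement: Yes (swap accept/reject)
- Concatenation: Yes (NFA construction)
Operation: union -> Closed

1


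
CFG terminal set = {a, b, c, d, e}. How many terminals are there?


Terminal symbols: a, b, c, d, e
Counting each: a (#1), b (#2), c (#3), d (#4), e (#5)
Total = 5

5


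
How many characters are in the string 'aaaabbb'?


String: 'aaaabbb'
Counting characters:
  'a' appears 4 time(s)
  'b' appears 3 time(s)
Total length = 4 + 3 = 7

7


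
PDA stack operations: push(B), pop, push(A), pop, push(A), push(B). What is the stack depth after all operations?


Tracing stack operations:
  push(B) -> stack = [B], depth=1
  pop -> removed B, stack = [], depth=0
  push(A) -> stack = [A], depth=1
  pop -> removed A, stack = [], depth=0
  push(A) -> stack = [A], depth=1
  push(B) -> stack = [A,B], depth=2
Final depth = 2

2


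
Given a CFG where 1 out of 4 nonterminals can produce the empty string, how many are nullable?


Nonterminals: {S, A, B, C}
A nonterminal is nullable if it can derive epsilon
Counting nullable nonterminals: 1
Total nullable = 1

1


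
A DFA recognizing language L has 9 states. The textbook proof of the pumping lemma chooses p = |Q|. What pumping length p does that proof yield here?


Pumping lemma for regular languages (standard proof):
Take p = |Q|, the number of DFA states.
Any string of length >= |Q| passes through |Q|+1 states while reading its first |Q| symbols,
so by pigeonhole some state repeats, giving the loop that can be pumped.
Here |Q| = 9
Therefore the proof uses p = 9

9


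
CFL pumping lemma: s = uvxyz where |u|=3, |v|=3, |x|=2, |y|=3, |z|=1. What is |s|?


|s| = |u| + |v| + |x| + |y| + |z|
= 3 + 3 + 2 + 3 + 1
= 6 + 2 + 4
= 8 + 4
= 12

12


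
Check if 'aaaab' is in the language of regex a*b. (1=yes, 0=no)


Pattern: a*b
String: 'aaaab'
Pattern requires: zero or more 'a's followed by exactly one 'b'
Found 4 leading 'a's
Remaining: 'b'
Remaining is exactly 'b' -> match
Result: 1

1


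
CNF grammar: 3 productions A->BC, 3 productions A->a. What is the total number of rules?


CNF allows two rule forms:
  A -> BC (binary): 3 rules
  A -> a (terminal): 3 rules
Total = 3 + 3 = 6

6


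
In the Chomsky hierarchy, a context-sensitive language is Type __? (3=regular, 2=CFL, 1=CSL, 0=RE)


Chomsky hierarchy levels:
  Type 3: Regular (DFA/NFA/regex)
  Type 2: Context-free (PDA)
  Type 1: Context-sensitive
  Type 0: Recursively enumerable (TM)
'context-sensitive' corresponds to Type 1

1


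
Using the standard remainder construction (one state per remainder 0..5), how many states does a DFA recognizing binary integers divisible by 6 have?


Divisibility by 6 is tracked via the remainder mod 6: 0, 1, ..., 5
The construction assigns one state to each remainder
Number of remainders = 6

6


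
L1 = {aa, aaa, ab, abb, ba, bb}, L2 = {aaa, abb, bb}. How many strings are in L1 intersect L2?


L1 = {aa, aaa, ab, abb, ba, bb}
L2 = {aaa, abb, bb}
Checking each string in L1 against L2:
  'aa': in L2? No
  'aaa': in L2? Yes
  'ab': in L2? No
  'abb': in L2? Yes
  'ba': in L2? No
  'bb': in L2? Yes
Intersection = {aaa, abb, bb}
|L1 ∩ L2| = 3

3


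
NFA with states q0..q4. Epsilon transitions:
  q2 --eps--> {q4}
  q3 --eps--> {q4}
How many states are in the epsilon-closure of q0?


Starting from q0
Initialize closure = {q0}
q0 has no outgoing epsilon transitions -> nothing to add
Final closure: {q0}
Size = 1

1


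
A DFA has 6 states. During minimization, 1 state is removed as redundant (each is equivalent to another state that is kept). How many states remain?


Original DFA: 6 states
Redundant states removed: 1
Minimized states = original - removed
= 6 - 1
= 5

5


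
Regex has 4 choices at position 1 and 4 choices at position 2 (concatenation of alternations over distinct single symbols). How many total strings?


First group: 4 alternatives
Second group: 4 alternatives
Concatenation: each choice from group 1 pairs with each from group 2
Total = 4 x 4 = 16

16


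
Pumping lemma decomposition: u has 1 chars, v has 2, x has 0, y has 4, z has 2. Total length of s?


|s| = |u| + |v| + |x| + |y| + |z|
= 1 + 2 + 0 + 4 + 2
= 3 + 0 + 6
= 3 + 6
= 9

9


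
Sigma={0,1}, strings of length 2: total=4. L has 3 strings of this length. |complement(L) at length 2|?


Alphabet: {0,1}
String length: 2
Total strings of length 2 = 2^2 = 4
Strings in L = 3
Complement = total - |L|
= 4 - 3
= 1

1


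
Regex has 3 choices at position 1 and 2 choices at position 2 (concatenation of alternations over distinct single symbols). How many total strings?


First group: 3 alternatives
Second group: 2 alternatives
Concatenation: each choice from group 1 pairs with each from group 2
Total = 3 x 2 = 6

6


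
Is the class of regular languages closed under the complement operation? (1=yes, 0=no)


Regular languages are closed under:
- Union (DFA product construction)
- Intersection (DFA product construction)
- Complement (swap accept/reject states)
- Concatenation (NFA construction)
- Kleene star (NFA construction)
complement is in this list
Therefore: closed

1


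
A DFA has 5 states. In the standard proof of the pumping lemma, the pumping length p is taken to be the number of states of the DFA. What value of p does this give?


Pumping lemma for regular languages (standard proof):
Take p = |Q|, the number of DFA states.
Any string of length >= |Q| passes through |Q|+1 states while reading its first |Q| symbols,
so by pigeonhole some state repeats, giving the loop that can be pumped.
Here |Q| = 5
Therefore the proof uses p = 5

5


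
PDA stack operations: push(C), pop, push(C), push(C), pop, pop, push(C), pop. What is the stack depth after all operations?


Tracing stack operations:
  push(C) -> stack = [C], depth=1
  pop -> removed C, stack = [], depth=0
  push(C) -> stack = [C], depth=1
  push(C) -> stack = [C,C], depth=2
  pop -> removed C, stack = [C], depth=1
  pop -> removed C, stack = [], depth=0
  push(C) -> stack = [C], depth=1
  pop -> removed C, stack = [], depth=0
Final depth = 0

0


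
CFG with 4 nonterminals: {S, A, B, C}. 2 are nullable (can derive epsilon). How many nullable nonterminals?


Nonterminals: {S, A, B, C}
A nonterminal is nullable if it can derive epsilon
Counting nullable nonterminals: 2
Total nullable = 2

2


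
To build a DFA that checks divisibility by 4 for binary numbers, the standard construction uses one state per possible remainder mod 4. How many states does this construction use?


Divisibility by 4 is tracked via the remainder mod 4: 0, 1, ..., 3
The construction assigns one state to each remainder
Number of remainders = 4

4


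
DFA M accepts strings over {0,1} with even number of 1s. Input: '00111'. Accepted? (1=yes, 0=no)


DFA has 2 states: q_even (start, accept=yes) and q_odd
Processing string '00111' character by character:
  Position 0: read '0', 1-count=0 -> q_even (no change)
  Position 1: read '0', 1-count=0 -> q_even (no change)
  Position 2: read '1', 1-count=1 -> q_odd
  Position 3: read '1', 1-count=2 -> q_even
  Position 4: read '1', 1-count=3 -> q_odd
Final state: q_odd, total 1s = 3 (odd); the DFA requires an even count -> reject

0


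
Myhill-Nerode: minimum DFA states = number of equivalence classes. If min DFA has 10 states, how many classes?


Myhill-Nerode theorem:
Number of equivalence classes = number of states in minimal DFA
Minimal DFA states = 10
Therefore equivalence classes = 10

10


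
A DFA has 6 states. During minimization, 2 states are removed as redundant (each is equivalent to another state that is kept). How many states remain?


Original DFA: 6 states
Redundant states removed: 2
Minimized states = original - removed
= 6 - 2
= 4

4


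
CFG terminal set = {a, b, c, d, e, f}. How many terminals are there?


Terminal symbols: a, b, c, d, e, f
Counting each: a (#1), b (#2), c (#3), d (#4), e (#5), f (#6)
Total = 6

6


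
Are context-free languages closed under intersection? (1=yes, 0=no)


CFL closure properties:
  Closed under: union, concatenation, Kleene star
  NOT closed under: intersection, complement
Operation 'intersection' is in not-closed list -> No (not closed)

0


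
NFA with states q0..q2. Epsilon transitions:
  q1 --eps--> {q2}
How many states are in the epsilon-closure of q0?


Starting from q0
Initialize closure = {q0}
q0 has no outgoing epsilon transitions -> nothing to add
Final closure: {q0}
Size = 1

1


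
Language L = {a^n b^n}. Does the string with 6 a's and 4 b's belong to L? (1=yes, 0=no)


Language requires equal numbers of a's and b's
PDA pushes for each 'a', pops for each 'b'
Number of a's = 6
Number of b's = 4
6 != 4 -> Reject

0


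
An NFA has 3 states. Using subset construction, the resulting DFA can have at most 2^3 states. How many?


NFA has 3 states
Subset construction: each DFA state = subset of NFA states
Maximum subsets = 2^3
2^3 = 8

8


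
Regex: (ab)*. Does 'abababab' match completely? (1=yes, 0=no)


Pattern: (ab)*
String: 'abababab'
Pattern requires: zero or more repetitions of 'ab'
Pairs: ['ab', 'ab', 'ab', 'ab']
All pairs are 'ab'? Yes
Result: 1

1


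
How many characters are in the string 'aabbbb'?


String: 'aabbbb'
Counting characters:
  'a' appears 2 time(s)
  'b' appears 4 time(s)
Total length = 2 + 4 = 6

6


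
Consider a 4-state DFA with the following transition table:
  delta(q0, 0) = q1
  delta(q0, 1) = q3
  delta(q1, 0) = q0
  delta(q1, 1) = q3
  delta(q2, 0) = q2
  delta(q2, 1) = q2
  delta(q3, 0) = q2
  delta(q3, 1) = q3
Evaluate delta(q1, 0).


Looking up transition function:
delta(q1, 0) in the table
Row: q1, Column: 0
Result: q0

q0


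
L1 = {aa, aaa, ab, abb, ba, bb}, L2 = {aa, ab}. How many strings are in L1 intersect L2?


L1 = {aa, aaa, ab, abb, ba, bb}
L2 = {aa, ab}
Checking each string in L1 against L2:
  'aa': in L2? Yes
  'aaa': in L2? No
  'ab': in L2? Yes
  'abb': in L2? No
  'ba': in L2? No
  'bb': in L2? No
Intersection = {aa, ab}
|L1 ∩ L2| = 2

2


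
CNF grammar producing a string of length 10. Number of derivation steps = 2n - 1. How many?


Chomsky Normal Form derivation:
String length n = 10
Each step either:
  - Splits a nonterminal into two (n-1 such steps)
  - Converts a nonterminal to terminal (n such steps)
Total = (n-1) + n = 2n - 1
= 2(10) - 1
= 20 - 1
= 19

19


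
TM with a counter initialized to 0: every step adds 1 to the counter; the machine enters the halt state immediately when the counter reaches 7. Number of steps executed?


Counter starts at 0. Counting sequence:
  Step 1: counter = 1
  Step 2: counter = 2
  Step 3: counter = 3
  Step 4: counter = 4
  Step 5: counter = 5
  Step 6: counter = 6
  Step 7: counter = 7
Counter reached 7 -> halt
Total steps = 7

7


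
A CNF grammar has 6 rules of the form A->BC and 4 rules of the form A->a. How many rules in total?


CNF allows two rule forms:
  A -> BC (binary): 6 rules
  A -> a (terminal): 4 rules
Total = 6 + 4 = 10

10


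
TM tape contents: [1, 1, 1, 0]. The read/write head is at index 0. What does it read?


Tape: [1, 1, 1, 0]
Positions: 0 1 2 3
Values:    1 1 1 0
Head at position 0
tape[0] = 1

1


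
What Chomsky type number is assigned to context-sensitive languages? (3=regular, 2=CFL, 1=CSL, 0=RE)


Chomsky hierarchy levels:
  Type 3: Regular (DFA/NFA/regex)
  Type 2: Context-free (PDA)
  Type 1: Context-sensitive
  Type 0: Recursively enumerable (TM)
'context-sensitive' corresponds to Type 1

1


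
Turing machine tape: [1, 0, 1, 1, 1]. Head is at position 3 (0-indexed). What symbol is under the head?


Tape: [1, 0, 1, 1, 1]
Positions: 0 1 2 3 4
Values:    1 0 1 1 1
Head at position 3
tape[3] = 1

1


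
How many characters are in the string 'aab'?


String: 'aab'
Counting characters:
  'a' appears 2 time(s)
  'b' appears 1 time(s)
Total length = 2 + 1 = 3

3


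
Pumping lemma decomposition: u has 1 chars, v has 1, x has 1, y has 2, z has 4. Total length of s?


|s| = |u| + |v| + |x| + |y| + |z|
= 1 + 1 + 1 + 2 + 4
= 2 + 1 + 6
= 3 + 6
= 9

9


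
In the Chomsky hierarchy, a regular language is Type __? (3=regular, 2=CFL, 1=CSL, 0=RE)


Chomsky hierarchy levels:
  Type 3: Regular (DFA/NFA/regex)
  Type 2: Context-free (PDA)
  Type 1: Context-sensitive
  Type 0: Recursively enumerable (TM)
'regular' corresponds to Type 3

3


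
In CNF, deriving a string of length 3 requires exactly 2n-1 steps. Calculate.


Chomsky Normal Form derivation:
String length n = 3
Each step either:
  - Splits a nonterminal into two (n-1 such steps)
  - Converts a nonterminal to terminal (n such steps)
Total = (n-1) + n = 2n - 1
= 2(3) - 1
= 6 - 1
= 5

5


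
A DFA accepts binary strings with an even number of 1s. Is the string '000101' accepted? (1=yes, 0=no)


DFA has 2 states: q_even (start, accept=yes) and q_odd
Processing string '000101' character by character:
  Position 0: read '0', 1-count=0 -> q_even (no change)
  Position 1: read '0', 1-count=0 -> q_even (no change)
  Position 2: read '0', 1-count=0 -> q_even (no change)
  Position 3: read '1', 1-count=1 -> q_odd
  Position 4: read '0', 1-count=1 -> q_odd (no change)
  Position 5: read '1', 1-count=2 -> q_even
Final state: q_even, total 1s = 2 (even); the DFA requires an even count -> accept

1


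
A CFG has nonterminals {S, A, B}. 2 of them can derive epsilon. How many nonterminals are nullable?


Nonterminals: {S, A, B}
A nonterminal is nullable if it can derive epsilon
Counting nullable nonterminals: 2
Total nullable = 2

2


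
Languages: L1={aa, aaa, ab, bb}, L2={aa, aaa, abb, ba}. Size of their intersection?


L1 = {aa, aaa, ab, bb}
L2 = {aa, aaa, abb, ba}
Checking each string in L1 against L2:
  'aa': in L2? Yes
  'aaa': in L2? Yes
  'ab': in L2? No
  'bb': in L2? No
Intersection = {aa, aaa}
|L1 ∩ L2| = 2

2


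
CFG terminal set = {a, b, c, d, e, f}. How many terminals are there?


Terminal symbols: a, b, c, d, e, f
Counting each: a (#1), b (#2), c (#3), d (#4), e (#5), f (#6)
Total = 6

6


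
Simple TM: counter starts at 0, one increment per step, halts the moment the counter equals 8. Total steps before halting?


Counter starts at 0. Counting sequence:
  Step 1: counter = 1
  Step 2: counter = 2
  Step 3: counter = 3
  Step 4: counter = 4
  Step 5: counter = 5
  Step 6: counter = 6
  Step 7: counter = 7
  Step 8: counter = 8
Counter reached 8 -> halt
Total steps = 8

8


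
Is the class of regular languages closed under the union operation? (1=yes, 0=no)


Regular languages are closed under:
- Union (DFA product construction)
- Intersection (DFA product construction)
- Complement (swap accept/reject states)
- Concatenation (NFA construction)
- Kleene star (NFA construction)
union is in this list
Therefore: closed

1


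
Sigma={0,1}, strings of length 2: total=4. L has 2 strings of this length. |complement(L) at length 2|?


Alphabet: {0,1}
String length: 2
Total strings of length 2 = 2^2 = 4
Strings in L = 2
Complement = total - |L|
= 4 - 2
= 2

2


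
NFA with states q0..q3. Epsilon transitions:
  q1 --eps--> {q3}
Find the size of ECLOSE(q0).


Starting from q0
Initialize closure = {q0}
q0 has no outgoing epsilon transitions -> nothing to add
Final closure: {q0}
Size = 1

1


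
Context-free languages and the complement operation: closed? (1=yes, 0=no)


CFL closure properties:
  Closed under: union, concatenation, Kleene star
  NOT closed under: intersection, complement
Operation 'complement' is in not-closed list -> No (not closed)

0


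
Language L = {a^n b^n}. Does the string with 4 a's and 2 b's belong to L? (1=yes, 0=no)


Language requires equal numbers of a's and b's
PDA pushes for each 'a', pops for each 'b'
Number of a's = 4
Number of b's = 2
4 != 2 -> Reject

0


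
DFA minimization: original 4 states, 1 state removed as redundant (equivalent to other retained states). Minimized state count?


Original DFA: 4 states
Redundant states removed: 1
Minimized states = original - removed
= 4 - 1
= 3

3


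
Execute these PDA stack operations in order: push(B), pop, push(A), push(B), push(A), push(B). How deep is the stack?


Tracing stack operations:
  push(B) -> stack = [B], depth=1
  pop -> removed B, stack = [], depth=0
  push(A) -> stack = [A], depth=1
  push(B) -> stack = [A,B], depth=2
  push(A) -> stack = [A,B,A], depth=3
  push(B) -> stack = [A,B,A,B], depth=4
Final depth = 4

4


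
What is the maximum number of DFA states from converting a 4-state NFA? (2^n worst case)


NFA has 4 states
Subset construction: each DFA state = subset of NFA states
Maximum subsets = 2^4
2^4 = 16

16


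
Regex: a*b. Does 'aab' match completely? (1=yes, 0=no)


Pattern: a*b
String: 'aab'
Pattern requires: zero or more 'a's followed by exactly one 'b'
Found 2 leading 'a's
Remaining: 'b'
Remaining is exactly 'b' -> match
Result: 1

1


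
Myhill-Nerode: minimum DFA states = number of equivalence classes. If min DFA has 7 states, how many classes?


Myhill-Nerode theorem:
Number of equivalence classes = number of states in minimal DFA
Minimal DFA states = 7
Therefore equivalence classes = 7

7


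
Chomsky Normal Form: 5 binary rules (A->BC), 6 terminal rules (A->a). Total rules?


CNF allows two rule forms:
  A -> BC (binary): 5 rules
  A -> a (terminal): 6 rules
Total = 5 + 6 = 11

11


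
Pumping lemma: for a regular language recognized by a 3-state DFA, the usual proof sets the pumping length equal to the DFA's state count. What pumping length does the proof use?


Pumping lemma for regular languages (standard proof):
Take p = |Q|, the number of DFA states.
Any string of length >= |Q| passes through |Q|+1 states while reading its first |Q| symbols,
so by pigeonhole some state repeats, giving the loop that can be pumped.
Here |Q| = 3
Therefore the proof uses p = 3

3


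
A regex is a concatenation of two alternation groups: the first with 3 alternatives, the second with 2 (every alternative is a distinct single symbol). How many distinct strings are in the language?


First group: 3 alternatives
Second group: 2 alternatives
Concatenation: each choice from group 1 pairs with each from group 2
Total = 3 x 2 = 6

6


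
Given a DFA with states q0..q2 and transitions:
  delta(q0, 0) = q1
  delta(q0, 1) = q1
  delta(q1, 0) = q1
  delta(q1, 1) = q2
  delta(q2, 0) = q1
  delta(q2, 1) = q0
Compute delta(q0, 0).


Looking up transition function:
delta(q0, 0) in the table
Row: q0, Column: 0
Result: q1

q1


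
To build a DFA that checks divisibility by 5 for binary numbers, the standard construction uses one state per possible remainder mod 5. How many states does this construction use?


Divisibility by 5 is tracked via the remainder mod 5: 0, 1, ..., 4
The construction assigns one state to each remainder
Number of remainders = 5

5


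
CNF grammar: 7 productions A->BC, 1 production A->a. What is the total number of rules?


CNF allows two rule forms:
  A -> BC (binary): 7 rules
  A -> a (terminal): 1 rule
Total = 7 + 1 = 8

8


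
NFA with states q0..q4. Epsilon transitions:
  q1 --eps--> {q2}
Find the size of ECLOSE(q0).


Starting from q0
Initialize closure = {q0}
q0 has no outgoing epsilon transitions -> nothing to add
Final closure: {q0}
Size = 1

1


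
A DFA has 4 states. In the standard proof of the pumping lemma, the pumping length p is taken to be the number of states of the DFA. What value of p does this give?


Pumping lemma for regular languages (standard proof):
Take p = |Q|, the number of DFA states.
Any string of length >= |Q| passes through |Q|+1 states while reading its first |Q| symbols,
so by pigeonhole some state repeats, giving the loop that can be pumped.
Here |Q| = 4
Therefore the proof uses p = 4

4


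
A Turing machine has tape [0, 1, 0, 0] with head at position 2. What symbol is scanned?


Tape: [0, 1, 0, 0]
Positions: 0 1 2 3
Values:    0 1 0 0
Head at position 2
tape[2] = 0

0


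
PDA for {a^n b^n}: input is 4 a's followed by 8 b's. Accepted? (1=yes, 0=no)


Language requires equal numbers of a's and b's
PDA pushes for each 'a', pops for each 'b'
Number of a's = 4
Number of b's = 8
4 != 8 -> Reject

0


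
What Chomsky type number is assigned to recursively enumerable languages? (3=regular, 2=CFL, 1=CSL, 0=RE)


Chomsky hierarchy levels:
  Type 3: Regular (DFA/NFA/regex)
  Type 2: Context-free (PDA)
  Type 1: Context-sensitive
  Type 0: Recursively enumerable (TM)
'recursively enumerable' corresponds to Type 0

0


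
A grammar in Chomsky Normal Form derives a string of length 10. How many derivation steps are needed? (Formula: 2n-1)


Chomsky Normal Form derivation:
String length n = 10
Each step either:
  - Splits a nonterminal into two (n-1 such steps)
  - Converts a nonterminal to terminal (n such steps)
Total = (n-1) + n = 2n - 1
= 2(10) - 1
= 20 - 1
= 19

19


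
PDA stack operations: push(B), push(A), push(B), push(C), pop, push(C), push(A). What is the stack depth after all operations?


Tracing stack operations:
  push(B) -> stack = [B], depth=1
  push(A) -> stack = [B,A], depth=2
  push(B) -> stack = [B,A,B], depth=3
  push(C) -> stack = [B,A,B,C], depth=4
  pop -> removed C, stack = [B,A,B], depth=3
  push(C) -> stack = [B,A,B,C], depth=4
  push(A) -> stack = [B,A,B,C,A], depth=5
Final depth = 5

5


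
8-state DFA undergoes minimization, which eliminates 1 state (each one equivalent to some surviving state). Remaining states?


Original DFA: 8 states
Redundant states removed: 1
Minimized states = original - removed
= 8 - 1
= 7

7


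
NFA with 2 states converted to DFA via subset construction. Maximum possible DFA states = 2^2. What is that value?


NFA has 2 states
Subset construction: each DFA state = subset of NFA states
Maximum subsets = 2^2
2^2 = 4

4


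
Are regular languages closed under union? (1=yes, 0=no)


Regular languages are closed under:
- Union (DFA product construction)
- Intersection (DFA product construction)
- Complement (swap accept/reject states)
- Concatenation (NFA construction)
- Kleene star (NFA construction)
union is in this list
Therefore: closed

1


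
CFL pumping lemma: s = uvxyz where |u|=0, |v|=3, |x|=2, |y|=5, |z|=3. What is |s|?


|s| = |u| + |v| + |x| + |y| + |z|
= 0 + 3 + 2 + 5 + 3
= 3 + 2 + 8
= 5 + 8
= 13

13


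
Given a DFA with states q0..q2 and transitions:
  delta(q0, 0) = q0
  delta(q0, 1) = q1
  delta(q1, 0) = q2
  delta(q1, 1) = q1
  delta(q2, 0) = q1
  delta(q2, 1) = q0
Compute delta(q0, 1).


Looking up transition function:
delta(q0, 1) in the table
Row: q0, Column: 1
Result: q1

q1


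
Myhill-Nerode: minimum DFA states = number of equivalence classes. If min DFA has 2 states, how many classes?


Myhill-Nerode theorem:
Number of equivalence classes = number of states in minimal DFA
Minimal DFA states = 2
Therefore equivalence classes = 2

2


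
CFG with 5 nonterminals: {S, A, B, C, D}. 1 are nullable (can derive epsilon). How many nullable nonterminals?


Nonterminals: {S, A, B, C, D}
A nonterminal is nullable if it can derive epsilon
Counting nullable nonterminals: 1
Total nullable = 1

1


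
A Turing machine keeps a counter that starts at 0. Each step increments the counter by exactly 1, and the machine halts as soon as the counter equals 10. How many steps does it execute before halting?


Counter starts at 0. Counting sequence:
  Step 1: counter = 1
  Step 2: counter = 2
  Step 3: counter = 3
  Step 4: counter = 4
  Step 5: counter = 5
  Step 6: counter = 6
  ...
  Step 10: counter = 10
Counter reached 10 -> halt
Total steps = 10

10


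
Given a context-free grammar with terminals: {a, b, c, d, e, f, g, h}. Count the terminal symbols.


Terminal symbols: a, b, c, d, e, f, g, h
Counting each: a (#1), b (#2), c (#3), d (#4), e (#5), f (#6), g (#7), h (#8)
Total = 8

8


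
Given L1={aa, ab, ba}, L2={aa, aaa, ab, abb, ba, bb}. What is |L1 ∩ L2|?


L1 = {aa, ab, ba}
L2 = {aa, aaa, ab, abb, ba, bb}
Checking each string in L1 against L2:
  'aa': in L2? Yes
  'ab': in L2? Yes
  'ba': in L2? Yes
Intersection = {aa, ab, ba}
|L1 ∩ L2| = 3

3


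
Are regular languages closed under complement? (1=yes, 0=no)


Regular languages are closed under all standard operations:
- Union: Yes (product construction)
- Intersection: Yes (product construction)
- Complement: Yes (swap accept/reject)
- Concatenation: Yes (NFA construction)
Operation: complement -> Closed

1


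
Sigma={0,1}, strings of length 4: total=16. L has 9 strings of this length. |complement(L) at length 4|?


Alphabet: {0,1}
String length: 4
Total strings of length 4 = 2^4 = 16
Strings in L = 9
Complement = total - |L|
= 16 - 9
= 7

7


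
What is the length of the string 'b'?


String: 'b'
Counting characters:
  'b' appears 1 time(s)
Total length = 0 + 1 = 1

1


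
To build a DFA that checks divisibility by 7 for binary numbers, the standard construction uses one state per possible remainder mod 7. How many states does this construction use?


Divisibility by 7 is tracked via the remainder mod 7: 0, 1, ..., 6
The construction assigns one state to each remainder
Number of remainders = 7

7


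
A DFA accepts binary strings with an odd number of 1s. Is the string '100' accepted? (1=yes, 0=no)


DFA has 2 states: q_even (start, accept=no) and q_odd
Processing string '100' character by character:
  Position 0: read '1', 1-count=1 -> q_odd
  Position 1: read '0', 1-count=1 -> q_odd (no change)
  Position 2: read '0', 1-count=1 -> q_odd (no change)
Final state: q_odd, total 1s = 1 (odd); the DFA requires an odd count -> accept

1


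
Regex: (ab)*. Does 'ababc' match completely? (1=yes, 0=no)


Pattern: (ab)*
String: 'ababc'
Pattern requires: zero or more repetitions of 'ab'
Length 5 is odd -> cannot be (ab)* -> no match
Result: 0

0


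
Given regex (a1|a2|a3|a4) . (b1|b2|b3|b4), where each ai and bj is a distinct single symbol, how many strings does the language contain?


First group: 4 alternatives
Second group: 4 alternatives
Concatenation: each choice from group 1 pairs with each from group 2
Total = 4 x 4 = 16

16


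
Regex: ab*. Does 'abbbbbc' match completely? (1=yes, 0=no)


Pattern: ab*
String: 'abbbbbc'
Pattern requires: exactly one 'a' followed by zero or more 'b's
First char is 'a' -> OK
Rest 'bbbbbc': all b's? No
Result: 0

0


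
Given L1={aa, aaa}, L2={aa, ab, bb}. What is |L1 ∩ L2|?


L1 = {aa, aaa}
L2 = {aa, ab, bb}
Checking each string in L1 against L2:
  'aa': in L2? Yes
  'aaa': in L2? No
Intersection = {aa}
|L1 ∩ L2| = 1

1


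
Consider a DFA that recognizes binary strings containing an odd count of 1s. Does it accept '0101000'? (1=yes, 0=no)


DFA has 2 states: q_even (start, accept=no) and q_odd
Processing string '0101000' character by character:
  Position 0: read '0', 1-count=0 -> q_even (no change)
  Position 1: read '1', 1-count=1 -> q_odd
  Position 2: read '0', 1-count=1 -> q_odd (no change)
  Position 3: read '1', 1-count=2 -> q_even
  Position 4: read '0', 1-count=2 -> q_even (no change)
  Position 5: read '0', 1-count=2 -> q_even (no change)
  Position 6: read '0', 1-count=2 -> q_even (no change)
Final state: q_even, total 1s = 2 (even); the DFA requires an odd count -> reject

0


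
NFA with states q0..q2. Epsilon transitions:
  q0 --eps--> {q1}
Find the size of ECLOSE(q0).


Starting from q0
Initialize closure = {q0}
Follow epsilon from q0 -> add q1
Final closure: {q0, q1}
Size = 2

2


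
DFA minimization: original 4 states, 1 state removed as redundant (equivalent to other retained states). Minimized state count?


Original DFA: 4 states
Redundant states removed: 1
Minimized states = original - removed
= 4 - 1
= 3

3


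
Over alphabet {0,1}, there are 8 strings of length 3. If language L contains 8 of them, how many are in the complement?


Alphabet: {0,1}
String length: 3
Total strings of length 3 = 2^3 = 8
Strings in L = 8
Complement = total - |L|
= 8 - 8
= 0

0
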